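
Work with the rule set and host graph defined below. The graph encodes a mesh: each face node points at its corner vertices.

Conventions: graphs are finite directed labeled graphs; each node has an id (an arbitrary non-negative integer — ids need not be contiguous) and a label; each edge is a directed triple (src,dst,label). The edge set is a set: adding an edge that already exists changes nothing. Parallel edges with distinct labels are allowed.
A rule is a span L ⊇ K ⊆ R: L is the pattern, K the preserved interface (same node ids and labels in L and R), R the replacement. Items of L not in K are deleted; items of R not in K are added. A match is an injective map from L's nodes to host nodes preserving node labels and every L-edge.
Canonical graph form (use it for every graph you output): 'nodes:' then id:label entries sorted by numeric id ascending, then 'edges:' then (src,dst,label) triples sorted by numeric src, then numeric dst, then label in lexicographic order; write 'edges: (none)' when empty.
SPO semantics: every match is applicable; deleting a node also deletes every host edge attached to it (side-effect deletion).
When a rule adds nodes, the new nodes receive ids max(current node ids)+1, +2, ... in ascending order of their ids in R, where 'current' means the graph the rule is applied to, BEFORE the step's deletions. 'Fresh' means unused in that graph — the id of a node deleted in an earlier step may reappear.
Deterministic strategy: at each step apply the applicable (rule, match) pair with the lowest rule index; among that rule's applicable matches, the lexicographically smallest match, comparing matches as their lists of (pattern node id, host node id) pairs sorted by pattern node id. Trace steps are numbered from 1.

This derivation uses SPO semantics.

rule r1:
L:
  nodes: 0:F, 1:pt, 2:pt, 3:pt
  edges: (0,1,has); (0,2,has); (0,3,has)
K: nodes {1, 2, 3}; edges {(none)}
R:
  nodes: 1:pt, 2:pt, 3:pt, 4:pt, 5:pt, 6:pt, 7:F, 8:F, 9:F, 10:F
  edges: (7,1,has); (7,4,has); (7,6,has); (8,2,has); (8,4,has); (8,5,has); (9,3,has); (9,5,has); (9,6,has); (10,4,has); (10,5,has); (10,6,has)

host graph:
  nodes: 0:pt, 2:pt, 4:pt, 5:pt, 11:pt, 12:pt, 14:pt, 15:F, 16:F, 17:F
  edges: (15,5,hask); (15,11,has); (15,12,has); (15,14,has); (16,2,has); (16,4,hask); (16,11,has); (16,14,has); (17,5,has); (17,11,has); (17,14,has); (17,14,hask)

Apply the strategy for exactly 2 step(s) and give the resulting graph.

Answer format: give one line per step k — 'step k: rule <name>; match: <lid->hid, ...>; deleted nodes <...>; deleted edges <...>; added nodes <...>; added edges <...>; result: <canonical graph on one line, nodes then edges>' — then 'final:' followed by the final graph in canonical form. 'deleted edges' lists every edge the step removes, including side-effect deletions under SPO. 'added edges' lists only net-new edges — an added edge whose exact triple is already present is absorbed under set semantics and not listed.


step 1: rule r1; match: 0->15, 1->11, 2->12, 3->14; deleted nodes 15; deleted edges (15,5,hask); (15,11,has); (15,12,has); (15,14,has); added nodes 18, 19, 20, 21, 22, 23, 24; added edges (21,11,has); (21,18,has); (21,20,has); (22,12,has); (22,18,has); (22,19,has); (23,14,has); (23,19,has); (23,20,has); (24,18,has); (24,19,has); (24,20,has); result: nodes: 0:pt, 2:pt, 4:pt, 5:pt, 11:pt, 12:pt, 14:pt, 16:F, 17:F, 18:pt, 19:pt, 20:pt, 21:F, 22:F, 23:F, 24:F edges: (16,2,has); (16,4,hask); (16,11,has); (16,14,has); (17,5,has); (17,11,has); (17,14,has); (17,14,hask); (21,11,has); (21,18,has); (21,20,has); (22,12,has); (22,18,has); (22,19,has); (23,14,has); (23,19,has); (23,20,has); (24,18,has); (24,19,has); (24,20,has)
step 2: rule r1; match: 0->16, 1->2, 2->11, 3->14; deleted nodes 16; deleted edges (16,2,has); (16,4,hask); (16,11,has); (16,14,has); added nodes 25, 26, 27, 28, 29, 30, 31; added edges (28,2,has); (28,25,has); (28,27,has); (29,11,has); (29,25,has); (29,26,has); (30,14,has); (30,26,has); (30,27,has); (31,25,has); (31,26,has); (31,27,has); result: nodes: 0:pt, 2:pt, 4:pt, 5:pt, 11:pt, 12:pt, 14:pt, 17:F, 18:pt, 19:pt, 20:pt, 21:F, 22:F, 23:F, 24:F, 25:pt, 26:pt, 27:pt, 28:F, 29:F, 30:F, 31:F edges: (17,5,has); (17,11,has); (17,14,has); (17,14,hask); (21,11,has); (21,18,has); (21,20,has); (22,12,has); (22,18,has); (22,19,has); (23,14,has); (23,19,has); (23,20,has); (24,18,has); (24,19,has); (24,20,has); (28,2,has); (28,25,has); (28,27,has); (29,11,has); (29,25,has); (29,26,has); (30,14,has); (30,26,has); (30,27,has); (31,25,has); (31,26,has); (31,27,has)
final:
nodes: 0:pt, 2:pt, 4:pt, 5:pt, 11:pt, 12:pt, 14:pt, 17:F, 18:pt, 19:pt, 20:pt, 21:F, 22:F, 23:F, 24:F, 25:pt, 26:pt, 27:pt, 28:F, 29:F, 30:F, 31:F
edges: (17,5,has); (17,11,has); (17,14,has); (17,14,hask); (21,11,has); (21,18,has); (21,20,has); (22,12,has); (22,18,has); (22,19,has); (23,14,has); (23,19,has); (23,20,has); (24,18,has); (24,19,has); (24,20,has); (28,2,has); (28,25,has); (28,27,has); (29,11,has); (29,25,has); (29,26,has); (30,14,has); (30,26,has); (30,27,has); (31,25,has); (31,26,has); (31,27,has)


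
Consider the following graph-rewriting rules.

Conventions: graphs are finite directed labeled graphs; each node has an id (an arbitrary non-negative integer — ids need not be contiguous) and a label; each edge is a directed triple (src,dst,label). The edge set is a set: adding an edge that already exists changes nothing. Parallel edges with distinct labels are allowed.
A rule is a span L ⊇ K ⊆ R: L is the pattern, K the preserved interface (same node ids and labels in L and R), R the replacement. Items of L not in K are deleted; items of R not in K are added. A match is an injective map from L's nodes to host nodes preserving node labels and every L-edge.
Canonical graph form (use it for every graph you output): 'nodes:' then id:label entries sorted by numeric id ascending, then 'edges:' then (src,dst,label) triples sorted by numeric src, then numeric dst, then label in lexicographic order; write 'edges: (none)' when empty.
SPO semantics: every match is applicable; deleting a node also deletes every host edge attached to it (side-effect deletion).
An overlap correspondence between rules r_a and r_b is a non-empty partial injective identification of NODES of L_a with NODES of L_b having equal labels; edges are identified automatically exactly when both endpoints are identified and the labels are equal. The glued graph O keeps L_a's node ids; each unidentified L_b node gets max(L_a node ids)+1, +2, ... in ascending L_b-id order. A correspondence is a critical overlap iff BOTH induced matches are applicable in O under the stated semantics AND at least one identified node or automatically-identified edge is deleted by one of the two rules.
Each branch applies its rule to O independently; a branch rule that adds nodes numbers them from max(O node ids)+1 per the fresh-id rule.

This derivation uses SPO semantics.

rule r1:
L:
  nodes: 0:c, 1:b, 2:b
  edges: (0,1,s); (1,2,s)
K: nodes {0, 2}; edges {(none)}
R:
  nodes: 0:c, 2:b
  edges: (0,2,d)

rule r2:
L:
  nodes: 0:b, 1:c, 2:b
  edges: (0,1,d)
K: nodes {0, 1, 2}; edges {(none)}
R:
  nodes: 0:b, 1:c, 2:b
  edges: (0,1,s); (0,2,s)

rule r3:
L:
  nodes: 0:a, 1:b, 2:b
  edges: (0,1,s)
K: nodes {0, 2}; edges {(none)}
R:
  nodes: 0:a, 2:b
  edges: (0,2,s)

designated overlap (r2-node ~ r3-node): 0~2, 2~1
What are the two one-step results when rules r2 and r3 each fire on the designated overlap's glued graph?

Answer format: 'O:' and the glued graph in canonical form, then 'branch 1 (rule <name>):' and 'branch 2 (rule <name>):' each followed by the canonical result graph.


O:
nodes: 0:b, 1:c, 2:b, 3:a
edges: (0,1,d); (3,2,s)
branch 1 (rule r2):
nodes: 0:b, 1:c, 2:b, 3:a
edges: (0,1,s); (0,2,s); (3,2,s)
branch 2 (rule r3):
nodes: 0:b, 1:c, 3:a
edges: (0,1,d); (3,0,s)


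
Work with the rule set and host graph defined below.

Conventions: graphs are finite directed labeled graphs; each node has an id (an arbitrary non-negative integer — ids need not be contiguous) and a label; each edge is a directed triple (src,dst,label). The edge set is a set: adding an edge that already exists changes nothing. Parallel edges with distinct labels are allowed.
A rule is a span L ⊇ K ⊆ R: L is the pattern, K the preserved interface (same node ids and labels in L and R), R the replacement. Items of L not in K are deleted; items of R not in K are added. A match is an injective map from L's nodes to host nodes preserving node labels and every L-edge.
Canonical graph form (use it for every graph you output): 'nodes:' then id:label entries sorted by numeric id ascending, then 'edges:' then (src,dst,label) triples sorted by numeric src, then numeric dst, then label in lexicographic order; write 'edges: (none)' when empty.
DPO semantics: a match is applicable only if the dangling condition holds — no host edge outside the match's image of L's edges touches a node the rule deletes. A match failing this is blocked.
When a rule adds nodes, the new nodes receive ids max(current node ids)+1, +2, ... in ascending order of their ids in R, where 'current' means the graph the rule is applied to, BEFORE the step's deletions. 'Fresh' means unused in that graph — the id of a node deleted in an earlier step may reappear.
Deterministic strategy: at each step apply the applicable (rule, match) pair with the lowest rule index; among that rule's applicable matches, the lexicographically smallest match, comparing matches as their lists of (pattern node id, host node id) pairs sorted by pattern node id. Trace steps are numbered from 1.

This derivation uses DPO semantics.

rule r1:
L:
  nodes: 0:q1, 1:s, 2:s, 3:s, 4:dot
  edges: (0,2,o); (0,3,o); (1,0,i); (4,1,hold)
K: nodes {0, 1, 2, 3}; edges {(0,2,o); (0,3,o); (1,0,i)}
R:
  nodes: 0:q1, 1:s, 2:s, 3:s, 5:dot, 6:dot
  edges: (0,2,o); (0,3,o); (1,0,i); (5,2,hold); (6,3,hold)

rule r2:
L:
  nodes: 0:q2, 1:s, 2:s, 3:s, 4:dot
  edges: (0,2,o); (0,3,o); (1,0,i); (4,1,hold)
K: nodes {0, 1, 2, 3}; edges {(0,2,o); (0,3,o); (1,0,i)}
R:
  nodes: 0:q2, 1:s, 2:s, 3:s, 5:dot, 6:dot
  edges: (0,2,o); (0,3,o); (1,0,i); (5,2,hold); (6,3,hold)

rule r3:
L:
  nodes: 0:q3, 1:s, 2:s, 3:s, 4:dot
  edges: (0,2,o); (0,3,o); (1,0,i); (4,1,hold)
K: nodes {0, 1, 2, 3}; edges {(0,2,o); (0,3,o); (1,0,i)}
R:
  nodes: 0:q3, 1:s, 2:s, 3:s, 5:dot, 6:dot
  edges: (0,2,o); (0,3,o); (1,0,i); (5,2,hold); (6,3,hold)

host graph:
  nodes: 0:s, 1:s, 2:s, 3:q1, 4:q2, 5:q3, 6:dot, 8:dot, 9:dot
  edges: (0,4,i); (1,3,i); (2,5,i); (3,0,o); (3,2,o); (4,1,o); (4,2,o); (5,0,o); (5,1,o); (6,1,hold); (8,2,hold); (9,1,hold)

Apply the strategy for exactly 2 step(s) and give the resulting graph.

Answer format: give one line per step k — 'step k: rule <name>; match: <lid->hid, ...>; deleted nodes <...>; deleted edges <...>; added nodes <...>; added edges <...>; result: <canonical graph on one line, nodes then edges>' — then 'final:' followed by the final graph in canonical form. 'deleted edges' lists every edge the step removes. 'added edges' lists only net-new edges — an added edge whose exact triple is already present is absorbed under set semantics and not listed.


step 1: rule r1; match: 0->3, 1->1, 2->0, 3->2, 4->6; deleted nodes 6; deleted edges (6,1,hold); added nodes 10, 11; added edges (10,0,hold); (11,2,hold); result: nodes: 0:s, 1:s, 2:s, 3:q1, 4:q2, 5:q3, 8:dot, 9:dot, 10:dot, 11:dot edges: (0,4,i); (1,3,i); (2,5,i); (3,0,o); (3,2,o); (4,1,o); (4,2,o); (5,0,o); (5,1,o); (8,2,hold); (9,1,hold); (10,0,hold); (11,2,hold)
step 2: rule r1; match: 0->3, 1->1, 2->0, 3->2, 4->9; deleted nodes 9; deleted edges (9,1,hold); added nodes 12, 13; added edges (12,0,hold); (13,2,hold); result: nodes: 0:s, 1:s, 2:s, 3:q1, 4:q2, 5:q3, 8:dot, 10:dot, 11:dot, 12:dot, 13:dot edges: (0,4,i); (1,3,i); (2,5,i); (3,0,o); (3,2,o); (4,1,o); (4,2,o); (5,0,o); (5,1,o); (8,2,hold); (10,0,hold); (11,2,hold); (12,0,hold); (13,2,hold)
final:
nodes: 0:s, 1:s, 2:s, 3:q1, 4:q2, 5:q3, 8:dot, 10:dot, 11:dot, 12:dot, 13:dot
edges: (0,4,i); (1,3,i); (2,5,i); (3,0,o); (3,2,o); (4,1,o); (4,2,o); (5,0,o); (5,1,o); (8,2,hold); (10,0,hold); (11,2,hold); (12,0,hold); (13,2,hold)


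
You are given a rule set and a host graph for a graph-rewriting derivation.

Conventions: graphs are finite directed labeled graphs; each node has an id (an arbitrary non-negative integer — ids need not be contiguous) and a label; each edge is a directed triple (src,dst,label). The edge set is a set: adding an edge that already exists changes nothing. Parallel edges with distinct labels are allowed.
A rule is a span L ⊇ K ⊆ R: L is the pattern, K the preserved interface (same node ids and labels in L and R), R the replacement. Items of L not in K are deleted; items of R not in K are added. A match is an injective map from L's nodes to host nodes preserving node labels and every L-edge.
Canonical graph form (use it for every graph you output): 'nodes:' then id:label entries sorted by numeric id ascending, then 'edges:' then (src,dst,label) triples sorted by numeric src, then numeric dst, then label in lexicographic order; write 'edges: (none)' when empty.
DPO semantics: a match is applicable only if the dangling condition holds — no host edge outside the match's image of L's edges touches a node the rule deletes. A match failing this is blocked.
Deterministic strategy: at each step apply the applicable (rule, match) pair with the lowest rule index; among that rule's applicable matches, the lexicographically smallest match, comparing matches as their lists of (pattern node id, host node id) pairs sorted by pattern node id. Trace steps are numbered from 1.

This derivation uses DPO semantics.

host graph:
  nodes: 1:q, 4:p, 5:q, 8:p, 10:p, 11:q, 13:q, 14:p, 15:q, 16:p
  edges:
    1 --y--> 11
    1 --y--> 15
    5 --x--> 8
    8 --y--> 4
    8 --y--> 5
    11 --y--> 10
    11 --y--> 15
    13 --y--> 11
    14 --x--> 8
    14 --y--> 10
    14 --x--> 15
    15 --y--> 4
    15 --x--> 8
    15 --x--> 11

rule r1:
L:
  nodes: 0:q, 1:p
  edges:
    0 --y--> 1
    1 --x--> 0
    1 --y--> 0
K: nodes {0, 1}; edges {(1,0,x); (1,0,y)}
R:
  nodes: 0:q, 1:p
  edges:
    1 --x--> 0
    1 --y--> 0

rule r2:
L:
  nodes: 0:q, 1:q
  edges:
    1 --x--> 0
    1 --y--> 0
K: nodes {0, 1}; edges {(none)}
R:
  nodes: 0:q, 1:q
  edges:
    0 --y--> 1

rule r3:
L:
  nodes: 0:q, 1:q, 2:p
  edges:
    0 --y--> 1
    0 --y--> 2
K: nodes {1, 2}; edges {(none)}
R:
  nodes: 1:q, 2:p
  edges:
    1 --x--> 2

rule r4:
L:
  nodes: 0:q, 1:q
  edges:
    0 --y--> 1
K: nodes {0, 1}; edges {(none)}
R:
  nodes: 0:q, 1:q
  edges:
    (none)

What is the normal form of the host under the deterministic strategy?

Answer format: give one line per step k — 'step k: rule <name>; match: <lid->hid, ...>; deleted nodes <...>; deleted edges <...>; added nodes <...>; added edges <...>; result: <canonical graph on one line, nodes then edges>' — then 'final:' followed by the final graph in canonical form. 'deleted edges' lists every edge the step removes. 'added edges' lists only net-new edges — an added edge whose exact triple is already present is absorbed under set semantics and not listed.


step 1: rule r4; match: 0->1, 1->11; deleted nodes (none); deleted edges (1,11,y); added nodes (none); added edges (none); result: nodes: 1:q, 4:p, 5:q, 8:p, 10:p, 11:q, 13:q, 14:p, 15:q, 16:p edges: (1,15,y); (5,8,x); (8,4,y); (8,5,y); (11,10,y); (11,15,y); (13,11,y); (14,8,x); (14,10,y); (14,15,x); (15,4,y); (15,8,x); (15,11,x)
step 2: rule r4; match: 0->1, 1->15; deleted nodes (none); deleted edges (1,15,y); added nodes (none); added edges (none); result: nodes: 1:q, 4:p, 5:q, 8:p, 10:p, 11:q, 13:q, 14:p, 15:q, 16:p edges: (5,8,x); (8,4,y); (8,5,y); (11,10,y); (11,15,y); (13,11,y); (14,8,x); (14,10,y); (14,15,x); (15,4,y); (15,8,x); (15,11,x)
step 3: rule r4; match: 0->11, 1->15; deleted nodes (none); deleted edges (11,15,y); added nodes (none); added edges (none); result: nodes: 1:q, 4:p, 5:q, 8:p, 10:p, 11:q, 13:q, 14:p, 15:q, 16:p edges: (5,8,x); (8,4,y); (8,5,y); (11,10,y); (13,11,y); (14,8,x); (14,10,y); (14,15,x); (15,4,y); (15,8,x); (15,11,x)
step 4: rule r4; match: 0->13, 1->11; deleted nodes (none); deleted edges (13,11,y); added nodes (none); added edges (none); result: nodes: 1:q, 4:p, 5:q, 8:p, 10:p, 11:q, 13:q, 14:p, 15:q, 16:p edges: (5,8,x); (8,4,y); (8,5,y); (11,10,y); (14,8,x); (14,10,y); (14,15,x); (15,4,y); (15,8,x); (15,11,x)
final:
nodes: 1:q, 4:p, 5:q, 8:p, 10:p, 11:q, 13:q, 14:p, 15:q, 16:p
edges: (5,8,x); (8,4,y); (8,5,y); (11,10,y); (14,8,x); (14,10,y); (14,15,x); (15,4,y); (15,8,x); (15,11,x)


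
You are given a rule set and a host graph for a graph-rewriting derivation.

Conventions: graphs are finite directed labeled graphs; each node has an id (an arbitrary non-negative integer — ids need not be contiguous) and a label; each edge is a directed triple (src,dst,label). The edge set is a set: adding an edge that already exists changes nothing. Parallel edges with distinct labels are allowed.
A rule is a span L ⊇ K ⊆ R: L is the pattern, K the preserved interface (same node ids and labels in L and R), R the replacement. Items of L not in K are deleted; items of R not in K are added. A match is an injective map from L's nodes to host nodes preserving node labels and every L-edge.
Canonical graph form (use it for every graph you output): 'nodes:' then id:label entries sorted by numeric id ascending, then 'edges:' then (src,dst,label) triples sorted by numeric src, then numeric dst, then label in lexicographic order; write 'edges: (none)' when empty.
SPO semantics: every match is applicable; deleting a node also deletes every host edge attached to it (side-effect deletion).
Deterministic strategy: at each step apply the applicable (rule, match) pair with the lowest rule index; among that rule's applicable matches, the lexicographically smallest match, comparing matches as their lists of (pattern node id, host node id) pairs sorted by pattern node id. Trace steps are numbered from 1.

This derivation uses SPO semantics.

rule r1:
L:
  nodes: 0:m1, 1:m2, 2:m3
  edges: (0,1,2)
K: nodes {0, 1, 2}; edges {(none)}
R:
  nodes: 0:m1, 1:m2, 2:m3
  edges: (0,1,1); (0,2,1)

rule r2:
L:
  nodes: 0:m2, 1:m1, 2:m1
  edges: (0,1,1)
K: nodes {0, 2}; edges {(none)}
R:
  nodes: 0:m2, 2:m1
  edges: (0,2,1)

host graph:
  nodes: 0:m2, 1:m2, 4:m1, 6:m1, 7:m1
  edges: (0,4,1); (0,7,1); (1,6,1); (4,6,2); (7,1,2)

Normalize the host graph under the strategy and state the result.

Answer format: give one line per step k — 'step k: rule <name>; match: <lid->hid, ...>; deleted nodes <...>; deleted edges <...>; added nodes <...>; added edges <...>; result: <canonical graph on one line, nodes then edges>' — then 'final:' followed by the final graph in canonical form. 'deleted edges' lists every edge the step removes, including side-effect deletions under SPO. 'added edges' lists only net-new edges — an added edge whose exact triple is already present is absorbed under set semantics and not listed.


step 1: rule r2; match: 0->0, 1->4, 2->6; deleted nodes 4; deleted edges (0,4,1); (4,6,2); added nodes (none); added edges (0,6,1); result: nodes: 0:m2, 1:m2, 6:m1, 7:m1 edges: (0,6,1); (0,7,1); (1,6,1); (7,1,2)
step 2: rule r2; match: 0->0, 1->6, 2->7; deleted nodes 6; deleted edges (0,6,1); (1,6,1); added nodes (none); added edges (none); result: nodes: 0:m2, 1:m2, 7:m1 edges: (0,7,1); (7,1,2)
final:
nodes: 0:m2, 1:m2, 7:m1
edges: (0,7,1); (7,1,2)


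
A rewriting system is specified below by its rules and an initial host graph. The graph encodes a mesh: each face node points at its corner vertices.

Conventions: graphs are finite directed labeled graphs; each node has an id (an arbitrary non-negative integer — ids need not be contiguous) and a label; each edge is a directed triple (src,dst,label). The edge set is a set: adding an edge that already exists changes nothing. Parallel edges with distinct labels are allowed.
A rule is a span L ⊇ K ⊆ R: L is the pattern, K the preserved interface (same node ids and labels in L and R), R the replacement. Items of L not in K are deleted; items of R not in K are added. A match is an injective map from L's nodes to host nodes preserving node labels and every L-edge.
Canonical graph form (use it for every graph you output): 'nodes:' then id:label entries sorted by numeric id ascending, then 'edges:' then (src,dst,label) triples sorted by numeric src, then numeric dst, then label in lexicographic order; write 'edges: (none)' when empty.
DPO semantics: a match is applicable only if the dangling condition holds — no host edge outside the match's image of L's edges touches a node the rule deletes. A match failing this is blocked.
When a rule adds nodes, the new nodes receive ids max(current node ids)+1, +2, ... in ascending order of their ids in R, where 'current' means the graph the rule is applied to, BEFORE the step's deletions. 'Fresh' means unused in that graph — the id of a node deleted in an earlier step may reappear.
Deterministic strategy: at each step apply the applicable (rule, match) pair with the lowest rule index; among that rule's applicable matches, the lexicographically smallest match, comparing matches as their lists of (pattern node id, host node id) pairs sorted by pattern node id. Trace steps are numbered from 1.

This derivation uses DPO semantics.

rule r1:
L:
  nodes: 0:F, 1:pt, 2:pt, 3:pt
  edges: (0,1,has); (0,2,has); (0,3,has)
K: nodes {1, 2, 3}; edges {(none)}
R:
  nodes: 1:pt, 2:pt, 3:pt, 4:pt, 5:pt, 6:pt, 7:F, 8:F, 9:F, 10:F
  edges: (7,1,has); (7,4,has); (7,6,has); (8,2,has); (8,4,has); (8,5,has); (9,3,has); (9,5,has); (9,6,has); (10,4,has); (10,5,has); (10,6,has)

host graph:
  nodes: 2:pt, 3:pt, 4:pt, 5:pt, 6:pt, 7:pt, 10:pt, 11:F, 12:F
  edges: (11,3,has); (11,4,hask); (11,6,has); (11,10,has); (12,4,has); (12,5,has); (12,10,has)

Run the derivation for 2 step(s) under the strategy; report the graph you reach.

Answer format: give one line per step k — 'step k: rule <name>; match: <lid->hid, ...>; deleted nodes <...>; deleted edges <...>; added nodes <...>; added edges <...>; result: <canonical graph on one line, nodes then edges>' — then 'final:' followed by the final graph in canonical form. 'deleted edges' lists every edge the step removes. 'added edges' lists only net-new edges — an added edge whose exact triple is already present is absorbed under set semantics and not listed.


step 1: rule r1; match: 0->12, 1->4, 2->5, 3->10; deleted nodes 12; deleted edges (12,4,has); (12,5,has); (12,10,has); added nodes 13, 14, 15, 16, 17, 18, 19; added edges (16,4,has); (16,13,has); (16,15,has); (17,5,has); (17,13,has); (17,14,has); (18,10,has); (18,14,has); (18,15,has); (19,13,has); (19,14,has); (19,15,has); result: nodes: 2:pt, 3:pt, 4:pt, 5:pt, 6:pt, 7:pt, 10:pt, 11:F, 13:pt, 14:pt, 15:pt, 16:F, 17:F, 18:F, 19:F edges: (11,3,has); (11,4,hask); (11,6,has); (11,10,has); (16,4,has); (16,13,has); (16,15,has); (17,5,has); (17,13,has); (17,14,has); (18,10,has); (18,14,has); (18,15,has); (19,13,has); (19,14,has); (19,15,has)
step 2: rule r1; match: 0->16, 1->4, 2->13, 3->15; deleted nodes 16; deleted edges (16,4,has); (16,13,has); (16,15,has); added nodes 20, 21, 22, 23, 24, 25, 26; added edges (23,4,has); (23,20,has); (23,22,has); (24,13,has); (24,20,has); (24,21,has); (25,15,has); (25,21,has); (25,22,has); (26,20,has); (26,21,has); (26,22,has); result: nodes: 2:pt, 3:pt, 4:pt, 5:pt, 6:pt, 7:pt, 10:pt, 11:F, 13:pt, 14:pt, 15:pt, 17:F, 18:F, 19:F, 20:pt, 21:pt, 22:pt, 23:F, 24:F, 25:F, 26:F edges: (11,3,has); (11,4,hask); (11,6,has); (11,10,has); (17,5,has); (17,13,has); (17,14,has); (18,10,has); (18,14,has); (18,15,has); (19,13,has); (19,14,has); (19,15,has); (23,4,has); (23,20,has); (23,22,has); (24,13,has); (24,20,has); (24,21,has); (25,15,has); (25,21,has); (25,22,has); (26,20,has); (26,21,has); (26,22,has)
final:
nodes: 2:pt, 3:pt, 4:pt, 5:pt, 6:pt, 7:pt, 10:pt, 11:F, 13:pt, 14:pt, 15:pt, 17:F, 18:F, 19:F, 20:pt, 21:pt, 22:pt, 23:F, 24:F, 25:F, 26:F
edges: (11,3,has); (11,4,hask); (11,6,has); (11,10,has); (17,5,has); (17,13,has); (17,14,has); (18,10,has); (18,14,has); (18,15,has); (19,13,has); (19,14,has); (19,15,has); (23,4,has); (23,20,has); (23,22,has); (24,13,has); (24,20,has); (24,21,has); (25,15,has); (25,21,has); (25,22,has); (26,20,has); (26,21,has); (26,22,has)


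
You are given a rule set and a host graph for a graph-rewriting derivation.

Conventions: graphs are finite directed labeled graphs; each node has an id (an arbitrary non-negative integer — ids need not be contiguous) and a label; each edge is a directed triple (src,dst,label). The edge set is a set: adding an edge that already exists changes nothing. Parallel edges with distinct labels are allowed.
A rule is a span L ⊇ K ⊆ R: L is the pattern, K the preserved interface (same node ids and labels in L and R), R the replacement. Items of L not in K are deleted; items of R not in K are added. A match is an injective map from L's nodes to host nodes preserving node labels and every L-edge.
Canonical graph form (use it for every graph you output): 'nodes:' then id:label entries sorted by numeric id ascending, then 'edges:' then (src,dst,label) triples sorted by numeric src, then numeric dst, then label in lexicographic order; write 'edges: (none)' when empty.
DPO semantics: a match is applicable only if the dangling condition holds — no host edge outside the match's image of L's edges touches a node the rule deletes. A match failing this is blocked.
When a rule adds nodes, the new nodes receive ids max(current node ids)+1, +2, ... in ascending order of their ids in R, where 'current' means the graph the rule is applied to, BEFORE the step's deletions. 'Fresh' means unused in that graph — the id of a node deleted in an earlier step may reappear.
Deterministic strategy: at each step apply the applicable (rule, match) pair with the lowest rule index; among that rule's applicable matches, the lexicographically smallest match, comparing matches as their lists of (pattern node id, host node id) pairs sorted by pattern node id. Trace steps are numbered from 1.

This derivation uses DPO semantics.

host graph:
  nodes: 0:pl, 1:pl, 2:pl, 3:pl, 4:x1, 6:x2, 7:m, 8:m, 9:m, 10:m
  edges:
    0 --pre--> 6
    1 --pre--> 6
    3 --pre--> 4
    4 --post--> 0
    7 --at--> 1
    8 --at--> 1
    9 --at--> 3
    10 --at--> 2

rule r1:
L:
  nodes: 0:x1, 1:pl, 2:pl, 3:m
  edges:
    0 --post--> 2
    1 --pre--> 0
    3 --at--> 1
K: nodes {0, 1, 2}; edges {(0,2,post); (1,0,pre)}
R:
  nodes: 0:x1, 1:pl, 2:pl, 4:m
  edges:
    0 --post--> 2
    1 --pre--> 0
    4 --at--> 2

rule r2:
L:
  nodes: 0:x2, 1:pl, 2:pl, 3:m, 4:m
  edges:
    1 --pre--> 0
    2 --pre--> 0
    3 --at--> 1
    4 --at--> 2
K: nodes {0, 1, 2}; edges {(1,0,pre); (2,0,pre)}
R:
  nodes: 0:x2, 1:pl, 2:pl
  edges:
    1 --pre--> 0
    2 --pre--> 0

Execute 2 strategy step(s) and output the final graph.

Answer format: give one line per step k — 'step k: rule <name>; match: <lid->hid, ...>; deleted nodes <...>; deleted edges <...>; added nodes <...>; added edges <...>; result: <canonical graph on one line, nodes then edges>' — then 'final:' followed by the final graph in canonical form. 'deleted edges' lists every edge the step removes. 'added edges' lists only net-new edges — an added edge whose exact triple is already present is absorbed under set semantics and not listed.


step 1: rule r1; match: 0->4, 1->3, 2->0, 3->9; deleted nodes 9; deleted edges (9,3,at); added nodes 11; added edges (11,0,at); result: nodes: 0:pl, 1:pl, 2:pl, 3:pl, 4:x1, 6:x2, 7:m, 8:m, 10:m, 11:m edges: (0,6,pre); (1,6,pre); (3,4,pre); (4,0,post); (7,1,at); (8,1,at); (10,2,at); (11,0,at)
step 2: rule r2; match: 0->6, 1->0, 2->1, 3->11, 4->7; deleted nodes 7, 11; deleted edges (7,1,at); (11,0,at); added nodes (none); added edges (none); result: nodes: 0:pl, 1:pl, 2:pl, 3:pl, 4:x1, 6:x2, 8:m, 10:m edges: (0,6,pre); (1,6,pre); (3,4,pre); (4,0,post); (8,1,at); (10,2,at)
final:
nodes: 0:pl, 1:pl, 2:pl, 3:pl, 4:x1, 6:x2, 8:m, 10:m
edges: (0,6,pre); (1,6,pre); (3,4,pre); (4,0,post); (8,1,at); (10,2,at)


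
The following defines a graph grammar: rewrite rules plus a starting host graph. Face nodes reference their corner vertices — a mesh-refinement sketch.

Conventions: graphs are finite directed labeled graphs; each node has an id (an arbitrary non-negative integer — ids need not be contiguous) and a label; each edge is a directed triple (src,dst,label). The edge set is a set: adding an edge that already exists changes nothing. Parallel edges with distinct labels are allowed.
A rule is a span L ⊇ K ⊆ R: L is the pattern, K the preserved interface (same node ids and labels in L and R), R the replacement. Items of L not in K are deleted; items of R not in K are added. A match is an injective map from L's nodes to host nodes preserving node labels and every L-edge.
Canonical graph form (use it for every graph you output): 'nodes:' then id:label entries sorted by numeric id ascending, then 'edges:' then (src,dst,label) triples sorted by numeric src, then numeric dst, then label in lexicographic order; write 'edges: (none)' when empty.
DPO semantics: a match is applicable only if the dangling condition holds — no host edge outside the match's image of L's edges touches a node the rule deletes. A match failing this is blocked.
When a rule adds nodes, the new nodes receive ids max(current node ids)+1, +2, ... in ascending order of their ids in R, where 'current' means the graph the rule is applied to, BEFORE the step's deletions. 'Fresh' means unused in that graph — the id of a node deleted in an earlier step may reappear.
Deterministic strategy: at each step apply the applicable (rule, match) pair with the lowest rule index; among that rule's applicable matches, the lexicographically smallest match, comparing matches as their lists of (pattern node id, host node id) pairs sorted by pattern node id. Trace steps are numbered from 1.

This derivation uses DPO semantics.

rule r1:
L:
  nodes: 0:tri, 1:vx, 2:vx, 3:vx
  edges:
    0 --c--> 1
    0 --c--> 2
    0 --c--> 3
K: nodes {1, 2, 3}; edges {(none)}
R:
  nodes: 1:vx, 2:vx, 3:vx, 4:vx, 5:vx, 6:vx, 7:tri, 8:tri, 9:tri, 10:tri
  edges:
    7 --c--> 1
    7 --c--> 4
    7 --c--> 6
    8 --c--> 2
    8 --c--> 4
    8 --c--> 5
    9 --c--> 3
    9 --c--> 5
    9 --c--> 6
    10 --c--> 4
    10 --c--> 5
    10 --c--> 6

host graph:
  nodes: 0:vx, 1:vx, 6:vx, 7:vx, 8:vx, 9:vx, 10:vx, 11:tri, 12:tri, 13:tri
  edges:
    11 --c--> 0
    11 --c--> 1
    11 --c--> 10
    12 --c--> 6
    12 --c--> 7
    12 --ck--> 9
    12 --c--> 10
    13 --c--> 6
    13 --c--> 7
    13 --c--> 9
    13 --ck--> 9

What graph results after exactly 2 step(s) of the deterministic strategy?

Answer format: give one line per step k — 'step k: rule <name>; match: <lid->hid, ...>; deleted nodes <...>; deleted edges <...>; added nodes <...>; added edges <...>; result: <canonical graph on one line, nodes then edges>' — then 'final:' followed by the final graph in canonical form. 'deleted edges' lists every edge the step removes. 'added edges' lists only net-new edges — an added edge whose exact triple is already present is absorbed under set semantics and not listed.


step 1: rule r1; match: 0->11, 1->0, 2->1, 3->10; deleted nodes 11; deleted edges (11,0,c); (11,1,c); (11,10,c); added nodes 14, 15, 16, 17, 18, 19, 20; added edges (17,0,c); (17,14,c); (17,16,c); (18,1,c); (18,14,c); (18,15,c); (19,10,c); (19,15,c); (19,16,c); (20,14,c); (20,15,c); (20,16,c); result: nodes: 0:vx, 1:vx, 6:vx, 7:vx, 8:vx, 9:vx, 10:vx, 12:tri, 13:tri, 14:vx, 15:vx, 16:vx, 17:tri, 18:tri, 19:tri, 20:tri edges: (12,6,c); (12,7,c); (12,9,ck); (12,10,c); (13,6,c); (13,7,c); (13,9,c); (13,9,ck); (17,0,c); (17,14,c); (17,16,c); (18,1,c); (18,14,c); (18,15,c); (19,10,c); (19,15,c); (19,16,c); (20,14,c); (20,15,c); (20,16,c)
step 2: rule r1; match: 0->17, 1->0, 2->14, 3->16; deleted nodes 17; deleted edges (17,0,c); (17,14,c); (17,16,c); added nodes 21, 22, 23, 24, 25, 26, 27; added edges (24,0,c); (24,21,c); (24,23,c); (25,14,c); (25,21,c); (25,22,c); (26,16,c); (26,22,c); (26,23,c); (27,21,c); (27,22,c); (27,23,c); result: nodes: 0:vx, 1:vx, 6:vx, 7:vx, 8:vx, 9:vx, 10:vx, 12:tri, 13:tri, 14:vx, 15:vx, 16:vx, 18:tri, 19:tri, 20:tri, 21:vx, 22:vx, 23:vx, 24:tri, 25:tri, 26:tri, 27:tri edges: (12,6,c); (12,7,c); (12,9,ck); (12,10,c); (13,6,c); (13,7,c); (13,9,c); (13,9,ck); (18,1,c); (18,14,c); (18,15,c); (19,10,c); (19,15,c); (19,16,c); (20,14,c); (20,15,c); (20,16,c); (24,0,c); (24,21,c); (24,23,c); (25,14,c); (25,21,c); (25,22,c); (26,16,c); (26,22,c); (26,23,c); (27,21,c); (27,22,c); (27,23,c)
final:
nodes: 0:vx, 1:vx, 6:vx, 7:vx, 8:vx, 9:vx, 10:vx, 12:tri, 13:tri, 14:vx, 15:vx, 16:vx, 18:tri, 19:tri, 20:tri, 21:vx, 22:vx, 23:vx, 24:tri, 25:tri, 26:tri, 27:tri
edges: (12,6,c); (12,7,c); (12,9,ck); (12,10,c); (13,6,c); (13,7,c); (13,9,c); (13,9,ck); (18,1,c); (18,14,c); (18,15,c); (19,10,c); (19,15,c); (19,16,c); (20,14,c); (20,15,c); (20,16,c); (24,0,c); (24,21,c); (24,23,c); (25,14,c); (25,21,c); (25,22,c); (26,16,c); (26,22,c); (26,23,c); (27,21,c); (27,22,c); (27,23,c)


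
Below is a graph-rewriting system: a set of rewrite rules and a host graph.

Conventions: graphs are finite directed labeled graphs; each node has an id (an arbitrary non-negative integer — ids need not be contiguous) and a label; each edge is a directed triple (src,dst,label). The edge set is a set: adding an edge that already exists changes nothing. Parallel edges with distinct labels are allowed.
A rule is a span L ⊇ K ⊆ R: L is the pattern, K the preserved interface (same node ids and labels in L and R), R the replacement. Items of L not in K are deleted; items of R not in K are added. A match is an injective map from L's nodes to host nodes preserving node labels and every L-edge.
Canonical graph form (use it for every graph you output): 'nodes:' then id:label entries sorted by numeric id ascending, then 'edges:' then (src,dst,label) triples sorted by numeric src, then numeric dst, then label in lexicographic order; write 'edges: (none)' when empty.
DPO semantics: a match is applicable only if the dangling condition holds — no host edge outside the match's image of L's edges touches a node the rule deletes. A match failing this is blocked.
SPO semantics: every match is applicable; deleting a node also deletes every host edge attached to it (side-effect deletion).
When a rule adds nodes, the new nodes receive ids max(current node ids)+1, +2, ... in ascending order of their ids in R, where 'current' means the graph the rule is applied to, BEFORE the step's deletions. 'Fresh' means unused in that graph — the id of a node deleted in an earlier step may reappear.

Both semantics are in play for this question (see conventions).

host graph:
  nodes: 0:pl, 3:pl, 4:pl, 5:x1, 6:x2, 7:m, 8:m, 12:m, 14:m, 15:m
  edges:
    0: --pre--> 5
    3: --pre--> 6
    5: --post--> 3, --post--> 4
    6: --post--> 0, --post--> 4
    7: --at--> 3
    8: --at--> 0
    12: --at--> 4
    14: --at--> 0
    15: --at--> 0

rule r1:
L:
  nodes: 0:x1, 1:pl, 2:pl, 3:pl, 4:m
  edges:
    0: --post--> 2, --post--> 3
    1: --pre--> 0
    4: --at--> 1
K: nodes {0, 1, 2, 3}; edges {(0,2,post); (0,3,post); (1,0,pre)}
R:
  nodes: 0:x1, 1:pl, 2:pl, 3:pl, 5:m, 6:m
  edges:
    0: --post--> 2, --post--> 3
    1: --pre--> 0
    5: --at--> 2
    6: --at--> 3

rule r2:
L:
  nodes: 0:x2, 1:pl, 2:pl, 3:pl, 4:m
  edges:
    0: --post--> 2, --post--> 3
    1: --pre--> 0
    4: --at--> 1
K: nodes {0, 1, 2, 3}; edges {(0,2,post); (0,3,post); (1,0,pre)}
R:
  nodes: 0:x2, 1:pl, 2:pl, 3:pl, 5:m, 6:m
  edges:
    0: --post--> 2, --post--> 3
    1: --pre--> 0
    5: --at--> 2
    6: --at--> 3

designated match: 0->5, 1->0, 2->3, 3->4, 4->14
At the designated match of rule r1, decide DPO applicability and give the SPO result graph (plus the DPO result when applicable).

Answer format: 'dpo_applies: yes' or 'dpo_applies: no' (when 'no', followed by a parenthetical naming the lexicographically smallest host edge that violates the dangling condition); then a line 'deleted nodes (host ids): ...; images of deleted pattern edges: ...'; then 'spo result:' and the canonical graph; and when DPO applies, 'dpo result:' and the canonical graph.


dpo_applies: yes
deleted nodes (host ids): 14; images of deleted pattern edges: (14,0,at)
spo result:
nodes: 0:pl, 3:pl, 4:pl, 5:x1, 6:x2, 7:m, 8:m, 12:m, 15:m, 16:m, 17:m
edges: (0,5,pre); (3,6,pre); (5,3,post); (5,4,post); (6,0,post); (6,4,post); (7,3,at); (8,0,at); (12,4,at); (15,0,at); (16,3,at); (17,4,at)
dpo result:
nodes: 0:pl, 3:pl, 4:pl, 5:x1, 6:x2, 7:m, 8:m, 12:m, 15:m, 16:m, 17:m
edges: (0,5,pre); (3,6,pre); (5,3,post); (5,4,post); (6,0,post); (6,4,post); (7,3,at); (8,0,at); (12,4,at); (15,0,at); (16,3,at); (17,4,at)


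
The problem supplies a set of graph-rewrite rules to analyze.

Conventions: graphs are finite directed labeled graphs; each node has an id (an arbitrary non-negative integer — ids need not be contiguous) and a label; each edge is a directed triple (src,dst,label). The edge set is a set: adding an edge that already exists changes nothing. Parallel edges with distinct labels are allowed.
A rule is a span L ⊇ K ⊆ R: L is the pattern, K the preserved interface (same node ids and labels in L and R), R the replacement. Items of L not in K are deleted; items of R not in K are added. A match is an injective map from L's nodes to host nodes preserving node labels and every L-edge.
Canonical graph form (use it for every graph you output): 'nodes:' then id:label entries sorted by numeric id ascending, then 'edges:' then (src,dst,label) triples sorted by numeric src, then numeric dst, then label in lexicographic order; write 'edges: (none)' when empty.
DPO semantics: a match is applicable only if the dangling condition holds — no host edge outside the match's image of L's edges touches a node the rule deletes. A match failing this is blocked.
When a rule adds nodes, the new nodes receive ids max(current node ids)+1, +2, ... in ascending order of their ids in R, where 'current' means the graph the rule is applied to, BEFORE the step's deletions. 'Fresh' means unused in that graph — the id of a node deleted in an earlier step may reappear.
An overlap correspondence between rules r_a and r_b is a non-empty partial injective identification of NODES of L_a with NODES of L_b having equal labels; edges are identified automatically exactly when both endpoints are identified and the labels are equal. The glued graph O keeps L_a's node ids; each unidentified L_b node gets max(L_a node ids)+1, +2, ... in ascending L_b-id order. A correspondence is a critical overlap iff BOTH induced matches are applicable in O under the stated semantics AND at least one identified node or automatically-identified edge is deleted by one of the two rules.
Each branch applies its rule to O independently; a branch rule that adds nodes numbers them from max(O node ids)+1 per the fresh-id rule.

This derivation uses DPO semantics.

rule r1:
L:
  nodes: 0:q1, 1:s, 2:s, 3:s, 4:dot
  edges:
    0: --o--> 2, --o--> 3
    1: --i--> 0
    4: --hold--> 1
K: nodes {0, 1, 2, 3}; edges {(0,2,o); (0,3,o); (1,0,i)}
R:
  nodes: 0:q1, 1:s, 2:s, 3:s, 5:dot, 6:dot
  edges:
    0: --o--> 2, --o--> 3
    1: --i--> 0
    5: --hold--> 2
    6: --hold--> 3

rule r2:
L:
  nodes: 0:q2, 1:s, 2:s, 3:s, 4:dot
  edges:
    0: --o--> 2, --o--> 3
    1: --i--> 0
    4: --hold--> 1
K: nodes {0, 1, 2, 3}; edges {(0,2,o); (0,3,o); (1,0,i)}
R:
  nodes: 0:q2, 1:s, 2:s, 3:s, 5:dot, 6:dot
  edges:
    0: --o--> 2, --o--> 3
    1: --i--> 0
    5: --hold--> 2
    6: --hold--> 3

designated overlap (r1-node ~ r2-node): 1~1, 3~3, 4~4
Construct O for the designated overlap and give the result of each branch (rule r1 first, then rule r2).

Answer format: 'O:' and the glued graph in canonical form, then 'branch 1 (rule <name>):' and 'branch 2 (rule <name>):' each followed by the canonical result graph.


O:
nodes: 0:q1, 1:s, 2:s, 3:s, 4:dot, 5:q2, 6:s
edges: (0,2,o); (0,3,o); (1,0,i); (1,5,i); (4,1,hold); (5,3,o); (5,6,o)
branch 1 (rule r1):
nodes: 0:q1, 1:s, 2:s, 3:s, 5:q2, 6:s, 7:dot, 8:dot
edges: (0,2,o); (0,3,o); (1,0,i); (1,5,i); (5,3,o); (5,6,o); (7,2,hold); (8,3,hold)
branch 2 (rule r2):
nodes: 0:q1, 1:s, 2:s, 3:s, 5:q2, 6:s, 7:dot, 8:dot
edges: (0,2,o); (0,3,o); (1,0,i); (1,5,i); (5,3,o); (5,6,o); (7,6,hold); (8,3,hold)


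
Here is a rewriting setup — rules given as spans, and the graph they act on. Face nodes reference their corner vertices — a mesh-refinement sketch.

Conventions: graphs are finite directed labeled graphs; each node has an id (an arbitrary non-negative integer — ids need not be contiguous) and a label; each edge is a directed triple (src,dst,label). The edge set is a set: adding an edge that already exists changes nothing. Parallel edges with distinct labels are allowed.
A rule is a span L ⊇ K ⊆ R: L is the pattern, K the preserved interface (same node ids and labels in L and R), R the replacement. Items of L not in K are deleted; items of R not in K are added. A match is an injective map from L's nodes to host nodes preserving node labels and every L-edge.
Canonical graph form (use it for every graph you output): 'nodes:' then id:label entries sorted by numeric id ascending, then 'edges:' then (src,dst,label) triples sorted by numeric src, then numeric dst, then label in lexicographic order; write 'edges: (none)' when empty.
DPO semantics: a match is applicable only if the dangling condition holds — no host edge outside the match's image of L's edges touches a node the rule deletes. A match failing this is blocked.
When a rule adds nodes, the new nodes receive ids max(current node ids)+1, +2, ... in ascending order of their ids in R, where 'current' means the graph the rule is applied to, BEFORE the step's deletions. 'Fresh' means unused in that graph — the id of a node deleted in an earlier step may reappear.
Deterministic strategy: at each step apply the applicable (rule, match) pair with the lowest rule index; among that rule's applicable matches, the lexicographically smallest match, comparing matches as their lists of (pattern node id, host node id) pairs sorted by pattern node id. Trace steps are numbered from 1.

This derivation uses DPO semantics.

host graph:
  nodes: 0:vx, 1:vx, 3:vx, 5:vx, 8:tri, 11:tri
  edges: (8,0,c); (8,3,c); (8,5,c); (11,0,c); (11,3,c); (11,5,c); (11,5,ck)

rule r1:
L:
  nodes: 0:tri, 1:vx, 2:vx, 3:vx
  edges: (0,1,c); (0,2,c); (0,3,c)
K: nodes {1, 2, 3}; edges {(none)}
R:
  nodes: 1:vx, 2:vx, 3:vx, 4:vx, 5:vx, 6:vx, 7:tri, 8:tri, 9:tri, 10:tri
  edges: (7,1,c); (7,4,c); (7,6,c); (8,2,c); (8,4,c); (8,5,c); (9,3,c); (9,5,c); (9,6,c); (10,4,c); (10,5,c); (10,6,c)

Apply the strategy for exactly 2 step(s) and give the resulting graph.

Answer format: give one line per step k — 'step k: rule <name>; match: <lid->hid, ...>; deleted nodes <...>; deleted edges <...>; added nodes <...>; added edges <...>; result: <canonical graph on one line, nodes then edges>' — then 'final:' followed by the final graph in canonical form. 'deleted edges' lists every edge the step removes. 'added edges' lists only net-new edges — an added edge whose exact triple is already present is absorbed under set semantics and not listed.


step 1: rule r1; match: 0->8, 1->0, 2->3, 3->5; deleted nodes 8; deleted edges (8,0,c); (8,3,c); (8,5,c); added nodes 12, 13, 14, 15, 16, 17, 18; added edges (15,0,c); (15,12,c); (15,14,c); (16,3,c); (16,12,c); (16,13,c); (17,5,c); (17,13,c); (17,14,c); (18,12,c); (18,13,c); (18,14,c); result: nodes: 0:vx, 1:vx, 3:vx, 5:vx, 11:tri, 12:vx, 13:vx, 14:vx, 15:tri, 16:tri, 17:tri, 18:tri edges: (11,0,c); (11,3,c); (11,5,c); (11,5,ck); (15,0,c); (15,12,c); (15,14,c); (16,3,c); (16,12,c); (16,13,c); (17,5,c); (17,13,c); (17,14,c); (18,12,c); (18,13,c); (18,14,c)
step 2: rule r1; match: 0->15, 1->0, 2->12, 3->14; deleted nodes 15; deleted edges (15,0,c); (15,12,c); (15,14,c); added nodes 19, 20, 21, 22, 23, 24, 25; added edges (22,0,c); (22,19,c); (22,21,c); (23,12,c); (23,19,c); (23,20,c); (24,14,c); (24,20,c); (24,21,c); (25,19,c); (25,20,c); (25,21,c); result: nodes: 0:vx, 1:vx, 3:vx, 5:vx, 11:tri, 12:vx, 13:vx, 14:vx, 16:tri, 17:tri, 18:tri, 19:vx, 20:vx, 21:vx, 22:tri, 23:tri, 24:tri, 25:tri edges: (11,0,c); (11,3,c); (11,5,c); (11,5,ck); (16,3,c); (16,12,c); (16,13,c); (17,5,c); (17,13,c); (17,14,c); (18,12,c); (18,13,c); (18,14,c); (22,0,c); (22,19,c); (22,21,c); (23,12,c); (23,19,c); (23,20,c); (24,14,c); (24,20,c); (24,21,c); (25,19,c); (25,20,c); (25,21,c)
final:
nodes: 0:vx, 1:vx, 3:vx, 5:vx, 11:tri, 12:vx, 13:vx, 14:vx, 16:tri, 17:tri, 18:tri, 19:vx, 20:vx, 21:vx, 22:tri, 23:tri, 24:tri, 25:tri
edges: (11,0,c); (11,3,c); (11,5,c); (11,5,ck); (16,3,c); (16,12,c); (16,13,c); (17,5,c); (17,13,c); (17,14,c); (18,12,c); (18,13,c); (18,14,c); (22,0,c); (22,19,c); (22,21,c); (23,12,c); (23,19,c); (23,20,c); (24,14,c); (24,20,c); (24,21,c); (25,19,c); (25,20,c); (25,21,c)
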